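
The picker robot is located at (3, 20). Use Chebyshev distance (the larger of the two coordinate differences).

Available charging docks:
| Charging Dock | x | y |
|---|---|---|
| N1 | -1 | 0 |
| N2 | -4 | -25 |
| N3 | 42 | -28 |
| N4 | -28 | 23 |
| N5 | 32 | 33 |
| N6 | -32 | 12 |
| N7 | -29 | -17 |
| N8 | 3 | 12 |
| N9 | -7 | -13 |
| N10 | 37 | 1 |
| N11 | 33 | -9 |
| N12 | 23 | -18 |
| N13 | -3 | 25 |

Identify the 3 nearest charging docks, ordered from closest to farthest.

Distances from (3, 20):
N1: max(|-4|, |-20|) = 20
N2: max(|-7|, |-45|) = 45
N3: max(|39|, |-48|) = 48
N4: max(|-31|, |3|) = 31
N5: max(|29|, |13|) = 29
N6: max(|-35|, |-8|) = 35
N7: max(|-32|, |-37|) = 37
N8: max(|0|, |-8|) = 8
N9: max(|-10|, |-33|) = 33
N10: max(|34|, |-19|) = 34
N11: max(|30|, |-29|) = 30
N12: max(|20|, |-38|) = 38
N13: max(|-6|, |5|) = 6
Sorted: N13 (6) < N8 (8) < N1 (20) < N5 (29) < N11 (30) < …

N13, N8, N1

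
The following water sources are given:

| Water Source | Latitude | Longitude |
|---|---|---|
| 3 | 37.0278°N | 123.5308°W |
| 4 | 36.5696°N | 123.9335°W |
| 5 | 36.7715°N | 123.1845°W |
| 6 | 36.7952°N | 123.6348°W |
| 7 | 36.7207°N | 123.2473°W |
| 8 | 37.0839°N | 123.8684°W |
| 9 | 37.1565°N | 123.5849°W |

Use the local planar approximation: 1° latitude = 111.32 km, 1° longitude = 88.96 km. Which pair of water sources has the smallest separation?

5 and 7

Pairwise distances:
5–7: 7.9493 km
3–9: 15.1136 km
8–9: 26.4834 km
3–6: 27.4963 km
3–8: 30.6753 km
6–7: 35.4556 km
4–6: 36.5622 km
6–8: 38.2715 km
5–6: 40.1455 km
6–9: 40.4641 km
3–5: 41.9893 km
3–7: 42.4825 km
5–9: 55.7277 km
7–9: 57.0571 km
4–8: 57.5440 km
3–4: 62.3303 km
4–7: 63.3194 km
7–8: 68.4661 km
5–8: 70.0776 km
4–5: 70.3196 km
4–9: 72.3201 km
Closest pair: 5–7 at 7.9493 km.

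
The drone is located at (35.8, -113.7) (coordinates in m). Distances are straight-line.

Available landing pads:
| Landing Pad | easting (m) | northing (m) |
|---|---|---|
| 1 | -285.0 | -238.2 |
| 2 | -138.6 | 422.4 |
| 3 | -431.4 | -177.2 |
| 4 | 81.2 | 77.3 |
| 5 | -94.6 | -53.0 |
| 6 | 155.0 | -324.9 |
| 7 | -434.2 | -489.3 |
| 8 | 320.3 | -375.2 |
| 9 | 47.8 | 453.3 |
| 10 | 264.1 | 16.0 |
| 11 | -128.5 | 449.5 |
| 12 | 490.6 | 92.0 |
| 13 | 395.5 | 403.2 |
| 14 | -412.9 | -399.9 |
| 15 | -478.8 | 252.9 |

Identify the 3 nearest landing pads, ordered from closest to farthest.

5, 4, 6

Distances from (35.8, -113.7):
1: √((-320.8)² + (-124.5)²) = √(102912.640 + 15500.250) = 344.1 m
2: √((-174.4)² + (536.1)²) = √(30415.360 + 287403.210) = 563.8 m
3: √((-467.2)² + (-63.5)²) = √(218275.840 + 4032.250) = 471.5 m
4: √((45.4)² + (191.0)²) = √(2061.160 + 36481.000) = 196.3 m
5: √((-130.4)² + (60.7)²) = √(17004.160 + 3684.490) = 143.8 m
6: √((119.2)² + (-211.2)²) = √(14208.640 + 44605.440) = 242.5 m
7: √((-470.0)² + (-375.6)²) = √(220900.000 + 141075.360) = 601.6 m
8: √((284.5)² + (-261.5)²) = √(80940.250 + 68382.250) = 386.4 m
9: √((12.0)² + (567.0)²) = √(144.000 + 321489.000) = 567.1 m
10: √((228.3)² + (129.7)²) = √(52120.890 + 16822.090) = 262.6 m
11: √((-164.3)² + (563.2)²) = √(26994.490 + 317194.240) = 586.7 m
12: √((454.8)² + (205.7)²) = √(206843.040 + 42312.490) = 499.2 m
13: √((359.7)² + (516.9)²) = √(129384.090 + 267185.610) = 629.7 m
14: √((-448.7)² + (-286.2)²) = √(201331.690 + 81910.440) = 532.2 m
15: √((-514.6)² + (366.6)²) = √(264813.160 + 134395.560) = 631.8 m
Sorted: 5 (143.8 m) < 4 (196.3 m) < 6 (242.5 m) < 10 (262.6 m) < 1 (344.1 m) < …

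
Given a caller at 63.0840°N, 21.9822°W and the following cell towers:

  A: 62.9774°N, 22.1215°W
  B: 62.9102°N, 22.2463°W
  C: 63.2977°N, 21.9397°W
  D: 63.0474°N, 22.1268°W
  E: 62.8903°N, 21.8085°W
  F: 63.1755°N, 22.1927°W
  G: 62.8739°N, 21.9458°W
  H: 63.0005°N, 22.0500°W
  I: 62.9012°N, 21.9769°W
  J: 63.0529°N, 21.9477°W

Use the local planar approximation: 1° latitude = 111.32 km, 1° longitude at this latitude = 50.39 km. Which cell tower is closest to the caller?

Distances from 63.0840°N, 21.9822°W:
A: √((-0.1066·111.32)² + (-0.1393·50.39)²) = √(140.818854 + 49.270952) = 13.7873 km
B: √((-0.1738·111.32)² + (-0.2641·50.39)²) = √(374.322506 + 177.102837) = 23.4824 km
C: √((0.2137·111.32)² + (0.0425·50.39)²) = √(565.920518 + 4.586343) = 23.8853 km
D: √((-0.0366·111.32)² + (-0.1446·50.39)²) = √(16.600018 + 53.091538) = 8.3481 km
E: √((-0.1937·111.32)² + (0.1737·50.39)²) = √(464.949341 + 76.610510) = 23.2714 km
F: √((0.0915·111.32)² + (-0.2105·50.39)²) = √(103.750114 + 112.510464) = 14.7058 km
G: √((-0.2101·111.32)² + (0.0364·50.39)²) = √(547.014074 + 3.364275) = 23.4601 km
H: √((-0.0835·111.32)² + (-0.0678·50.39)²) = √(86.401115 + 11.672076) = 9.9032 km
I: √((-0.1828·111.32)² + (0.0053·50.39)²) = √(414.093848 + 0.071325) = 20.3510 km
J: √((-0.0311·111.32)² + (0.0345·50.39)²) = √(11.985804 + 3.022226) = 3.8740 km
Minimum: J at 3.8740 km.

J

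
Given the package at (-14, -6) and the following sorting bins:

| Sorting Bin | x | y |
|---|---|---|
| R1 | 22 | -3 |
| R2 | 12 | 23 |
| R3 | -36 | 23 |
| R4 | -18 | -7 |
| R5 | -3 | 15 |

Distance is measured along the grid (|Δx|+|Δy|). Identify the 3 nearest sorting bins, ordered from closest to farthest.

R4, R5, R1

Distances from (-14, -6):
R1: |36| + |3| = 36 + 3 = 39
R2: |26| + |29| = 26 + 29 = 55
R3: |-22| + |29| = 22 + 29 = 51
R4: |-4| + |-1| = 4 + 1 = 5
R5: |11| + |21| = 11 + 21 = 32
Sorted: R4 (5) < R5 (32) < R1 (39) < R3 (51) < R2 (55)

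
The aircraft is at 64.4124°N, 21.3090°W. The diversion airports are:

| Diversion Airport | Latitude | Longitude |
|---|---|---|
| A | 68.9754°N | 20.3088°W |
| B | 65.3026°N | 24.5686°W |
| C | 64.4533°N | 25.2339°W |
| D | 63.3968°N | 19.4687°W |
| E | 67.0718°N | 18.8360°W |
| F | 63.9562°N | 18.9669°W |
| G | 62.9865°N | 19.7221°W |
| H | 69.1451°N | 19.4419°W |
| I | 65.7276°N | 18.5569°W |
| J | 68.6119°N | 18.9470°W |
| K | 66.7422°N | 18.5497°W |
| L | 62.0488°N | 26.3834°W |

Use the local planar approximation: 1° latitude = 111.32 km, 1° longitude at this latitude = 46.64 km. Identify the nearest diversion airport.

Distances from 64.4124°N, 21.3090°W:
A: 510.0907 km
B: 181.4736 km
C: 183.1139 km
D: 141.9467 km
E: 317.7196 km
F: 120.4634 km
G: 175.1386 km
H: 533.9925 km
I: 194.7077 km
J: 480.2930 km
K: 289.5276 km
L: 353.8965 km
Minimum: F at 120.4634 km.

F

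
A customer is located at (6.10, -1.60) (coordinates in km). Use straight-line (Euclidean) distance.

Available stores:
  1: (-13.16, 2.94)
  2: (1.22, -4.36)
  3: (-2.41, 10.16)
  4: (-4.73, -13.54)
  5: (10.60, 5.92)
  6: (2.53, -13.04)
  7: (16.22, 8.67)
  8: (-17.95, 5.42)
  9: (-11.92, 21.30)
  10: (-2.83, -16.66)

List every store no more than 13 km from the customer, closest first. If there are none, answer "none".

Distances from (6.10, -1.60):
1: 19.79 km
2: 5.61 km
3: 14.52 km
4: 16.12 km
5: 8.76 km
6: 11.98 km
7: 14.42 km
8: 25.05 km
9: 29.14 km
10: 17.51 km
Threshold 13 km: 2 (5.61 km), 5 (8.76 km), 6 (11.98 km) are within range.

2, 5, 6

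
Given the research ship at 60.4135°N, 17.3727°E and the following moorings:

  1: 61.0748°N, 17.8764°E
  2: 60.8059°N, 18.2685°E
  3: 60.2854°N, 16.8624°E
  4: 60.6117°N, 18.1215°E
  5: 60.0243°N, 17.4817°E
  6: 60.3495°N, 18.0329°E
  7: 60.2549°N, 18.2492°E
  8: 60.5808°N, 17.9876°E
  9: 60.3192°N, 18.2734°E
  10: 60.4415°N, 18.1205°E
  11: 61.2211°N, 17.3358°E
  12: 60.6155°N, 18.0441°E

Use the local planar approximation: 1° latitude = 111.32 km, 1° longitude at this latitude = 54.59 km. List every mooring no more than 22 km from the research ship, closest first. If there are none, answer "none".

none

Distances from 60.4135°N, 17.3727°E:
1: √((0.6613·111.32)² + (0.5037·54.59)²) = √(5419.303089 + 756.084074) = 78.5836 km
2: √((0.3924·111.32)² + (0.8958·54.59)²) = √(1908.114328 + 2391.378415) = 65.5705 km
3: √((-0.1281·111.32)² + (-0.5103·54.59)²) = √(203.350224 + 776.027882) = 31.2950 km
4: √((0.1982·111.32)² + (0.7488·54.59)²) = √(486.803504 + 1670.928475) = 46.4514 km
5: √((-0.3892·111.32)² + (0.1090·54.59)²) = √(1877.120093 + 35.406189) = 43.7324 km
6: √((-0.0640·111.32)² + (0.6602·54.59)²) = √(50.758215 + 1298.904522) = 36.7378 km
7: √((-0.1586·111.32)² + (0.8765·54.59)²) = √(311.711454 + 2289.444023) = 51.0015 km
8: √((0.1673·111.32)² + (0.6149·54.59)²) = √(346.847267 + 1126.769739) = 38.3877 km
9: √((-0.0943·111.32)² + (0.9007·54.59)²) = √(110.197002 + 2417.611507) = 50.2773 km
10: √((0.0280·111.32)² + (0.7478·54.59)²) = √(9.715440 + 1666.468505) = 40.9412 km
11: √((0.8076·111.32)² + (-0.0369·54.59)²) = √(8082.375358 + 4.057691) = 89.9246 km
12: √((0.2020·111.32)² + (0.6714·54.59)²) = √(505.648978 + 1343.349019) = 43.0000 km
Threshold 22 km: none within range.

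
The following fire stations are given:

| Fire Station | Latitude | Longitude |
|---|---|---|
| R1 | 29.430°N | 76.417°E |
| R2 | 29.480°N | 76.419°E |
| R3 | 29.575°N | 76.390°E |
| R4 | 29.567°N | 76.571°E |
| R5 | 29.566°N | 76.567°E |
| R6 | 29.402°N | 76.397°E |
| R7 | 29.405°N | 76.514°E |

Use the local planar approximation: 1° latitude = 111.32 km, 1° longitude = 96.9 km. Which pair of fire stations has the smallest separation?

Pairwise distances:
R1–R2: √((0.050·111.32)² + (0.002·96.9)²) = √(30.98036 + 0.03756) = 5.569 km
R1–R3: √((0.145·111.32)² + (-0.027·96.9)²) = √(260.54479 + 6.84503) = 16.352 km
R1–R4: √((0.137·111.32)² + (0.154·96.9)²) = √(232.58812 + 222.68399) = 21.337 km
R1–R5: √((0.136·111.32)² + (0.150·96.9)²) = √(229.20507 + 211.26622) = 20.987 km
R1–R6: √((-0.028·111.32)² + (-0.020·96.9)²) = √(9.71544 + 3.75584) = 3.670 km
R1–R7: √((-0.025·111.32)² + (0.097·96.9)²) = √(7.74509 + 88.34684) = 9.803 km
R2–R3: √((0.095·111.32)² + (-0.029·96.9)²) = √(111.83909 + 7.89666) = 10.942 km
R2–R4: √((0.087·111.32)² + (0.152·96.9)²) = √(93.79613 + 216.93755) = 17.628 km
R2–R5: √((0.086·111.32)² + (0.148·96.9)²) = √(91.65229 + 205.67002) = 17.243 km
R2–R6: √((-0.078·111.32)² + (-0.022·96.9)²) = √(75.39379 + 4.54457) = 8.941 km
R2–R7: √((-0.075·111.32)² + (0.095·96.9)²) = √(69.70580 + 84.74123) = 12.428 km
R3–R4: √((-0.008·111.32)² + (0.181·96.9)²) = √(0.79310 + 307.61301) = 17.561 km
R3–R5: √((-0.009·111.32)² + (0.177·96.9)²) = √(1.00376 + 294.16709) = 17.181 km
R3–R6: √((-0.173·111.32)² + (0.007·96.9)²) = √(370.88443 + 0.46009) = 19.270 km
R3–R7: √((-0.170·111.32)² + (0.124·96.9)²) = √(358.13292 + 144.37464) = 22.417 km
R4–R5: √((-0.001·111.32)² + (-0.004·96.9)²) = √(0.01239 + 0.15023) = 0.403 km
R4–R6: √((-0.165·111.32)² + (-0.174·96.9)²) = √(337.37608 + 284.27983) = 24.933 km
R4–R7: √((-0.162·111.32)² + (-0.057·96.9)²) = √(325.21939 + 30.50684) = 18.861 km
R5–R6: √((-0.164·111.32)² + (-0.170·96.9)²) = √(333.29906 + 271.35973) = 24.590 km
R5–R7: √((-0.161·111.32)² + (-0.053·96.9)²) = √(321.21672 + 26.37541) = 18.644 km
R6–R7: √((0.003·111.32)² + (0.117·96.9)²) = √(0.11153 + 128.53437) = 11.342 km
Closest pair: R4–R5 at 0.403 km.

R4 and R5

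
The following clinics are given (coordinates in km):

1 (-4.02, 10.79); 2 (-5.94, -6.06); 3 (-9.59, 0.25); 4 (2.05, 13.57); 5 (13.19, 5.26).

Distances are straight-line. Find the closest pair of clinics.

1 and 4

Pairwise distances:
1–2: 16.96 km
1–3: 11.92 km
1–4: 6.68 km
1–5: 18.08 km
2–3: 7.29 km
2–4: 21.19 km
2–5: 22.23 km
3–4: 17.69 km
3–5: 23.32 km
4–5: 13.90 km
Closest pair: 1–4 at 6.68 km.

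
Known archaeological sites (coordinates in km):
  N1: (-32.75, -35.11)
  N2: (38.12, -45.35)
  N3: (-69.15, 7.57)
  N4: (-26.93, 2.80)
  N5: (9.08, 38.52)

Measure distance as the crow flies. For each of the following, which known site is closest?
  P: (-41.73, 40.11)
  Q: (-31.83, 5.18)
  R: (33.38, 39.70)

P→N4; Q→N4; R→N5

P at (-41.73, 40.11):
  N1: √((8.98)² + (-75.22)²) = √(80.6404 + 5658.0484) = 75.75 km
  N2: √((79.85)² + (-85.46)²) = √(6376.0225 + 7303.4116) = 116.96 km
  N3: √((-27.42)² + (-32.54)²) = √(751.8564 + 1058.8516) = 42.55 km
  N4: √((14.80)² + (-37.31)²) = √(219.0400 + 1392.0361) = 40.14 km
  N5: √((50.81)² + (-1.59)²) = √(2581.6561 + 2.5281) = 50.83 km
  → nearest: N4 (40.14 km)
Q at (-31.83, 5.18):
  N1: √((-0.92)² + (-40.29)²) = √(0.8464 + 1623.2841) = 40.30 km
  N2: √((69.95)² + (-50.53)²) = √(4893.0025 + 2553.2809) = 86.29 km
  N3: √((-37.32)² + (2.39)²) = √(1392.7824 + 5.7121) = 37.40 km
  N4: √((4.90)² + (-2.38)²) = √(24.0100 + 5.6644) = 5.45 km
  N5: √((40.91)² + (33.34)²) = √(1673.6281 + 1111.5556) = 52.77 km
  → nearest: N4 (5.45 km)
R at (33.38, 39.70):
  N1: √((-66.13)² + (-74.81)²) = √(4373.1769 + 5596.5361) = 99.85 km
  N2: √((4.74)² + (-85.05)²) = √(22.4676 + 7233.5025) = 85.18 km
  N3: √((-102.53)² + (-32.13)²) = √(10512.4009 + 1032.3369) = 107.45 km
  N4: √((-60.31)² + (-36.90)²) = √(3637.2961 + 1361.6100) = 70.70 km
  N5: √((-24.30)² + (-1.18)²) = √(590.4900 + 1.3924) = 24.33 km
  → nearest: N5 (24.33 km)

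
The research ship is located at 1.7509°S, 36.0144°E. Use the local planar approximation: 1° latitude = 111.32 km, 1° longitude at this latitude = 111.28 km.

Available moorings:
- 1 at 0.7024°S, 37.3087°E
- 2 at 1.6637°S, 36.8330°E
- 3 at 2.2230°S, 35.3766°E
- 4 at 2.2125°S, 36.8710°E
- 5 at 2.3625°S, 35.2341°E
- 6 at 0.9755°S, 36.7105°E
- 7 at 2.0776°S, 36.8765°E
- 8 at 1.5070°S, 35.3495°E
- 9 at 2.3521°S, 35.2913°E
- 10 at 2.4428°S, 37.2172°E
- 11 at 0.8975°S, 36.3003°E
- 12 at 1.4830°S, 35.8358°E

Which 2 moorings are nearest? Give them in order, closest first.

12, 8

Distances from 1.7509°S, 36.0144°E:
1: 185.3858 km
2: 91.6096 km
3: 88.3137 km
4: 108.2904 km
5: 110.3408 km
6: 115.9788 km
7: 102.5967 km
8: 78.8144 km
9: 104.6609 km
10: 154.4267 km
11: 100.1862 km
12: 35.8384 km
Sorted: 12 (35.8384 km) < 8 (78.8144 km) < 3 (88.3137 km) < 2 (91.6096 km) < …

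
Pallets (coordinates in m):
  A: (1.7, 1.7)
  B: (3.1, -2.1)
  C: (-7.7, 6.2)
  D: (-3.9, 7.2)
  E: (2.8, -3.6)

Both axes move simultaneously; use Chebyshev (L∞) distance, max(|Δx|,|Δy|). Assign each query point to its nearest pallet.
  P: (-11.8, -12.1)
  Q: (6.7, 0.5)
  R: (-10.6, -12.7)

P at (-11.8, -12.1):
  A: 13.8000 m
  B: 14.9000 m
  C: 18.3000 m
  D: 19.3000 m
  E: 14.6000 m
  → nearest: A (13.8000 m)
Q at (6.7, 0.5):
  A: 5.0000 m
  B: 3.6000 m
  C: 14.4000 m
  D: 10.6000 m
  E: 4.1000 m
  → nearest: B (3.6000 m)
R at (-10.6, -12.7):
  A: 14.4000 m
  B: 13.7000 m
  C: 18.9000 m
  D: 19.9000 m
  E: 13.4000 m
  → nearest: E (13.4000 m)

P→A; Q→B; R→E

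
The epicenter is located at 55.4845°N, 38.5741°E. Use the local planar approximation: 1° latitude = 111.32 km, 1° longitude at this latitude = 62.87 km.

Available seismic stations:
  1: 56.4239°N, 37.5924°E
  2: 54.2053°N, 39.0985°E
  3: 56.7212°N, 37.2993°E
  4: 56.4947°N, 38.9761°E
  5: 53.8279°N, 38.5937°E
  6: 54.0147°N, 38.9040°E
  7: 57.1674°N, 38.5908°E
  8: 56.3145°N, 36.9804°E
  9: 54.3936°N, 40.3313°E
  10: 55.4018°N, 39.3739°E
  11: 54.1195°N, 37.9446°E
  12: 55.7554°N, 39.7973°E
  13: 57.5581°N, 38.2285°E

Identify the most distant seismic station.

Distances from 55.4845°N, 38.5741°E:
1: 121.4291 km
2: 146.1673 km
3: 159.2996 km
4: 115.2605 km
5: 184.4168 km
6: 164.9275 km
7: 187.3434 km
8: 136.2944 km
9: 164.1712 km
10: 51.1192 km
11: 157.0212 km
12: 82.6040 km
13: 231.8535 km
Maximum: 13 at 231.8535 km.

13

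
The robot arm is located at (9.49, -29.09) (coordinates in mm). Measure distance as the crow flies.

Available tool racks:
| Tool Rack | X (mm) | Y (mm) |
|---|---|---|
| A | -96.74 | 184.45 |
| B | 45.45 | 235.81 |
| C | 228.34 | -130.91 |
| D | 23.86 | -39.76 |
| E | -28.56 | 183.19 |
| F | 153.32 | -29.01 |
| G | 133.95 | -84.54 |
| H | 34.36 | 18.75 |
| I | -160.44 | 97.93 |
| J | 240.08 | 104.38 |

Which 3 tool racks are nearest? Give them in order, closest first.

D, H, G

Distances from (9.49, -29.09):
A: 238.50 mm
B: 267.33 mm
C: 241.38 mm
D: 17.90 mm
E: 215.66 mm
F: 143.83 mm
G: 136.25 mm
H: 53.92 mm
I: 212.16 mm
J: 266.43 mm
Sorted: D (17.90 mm) < H (53.92 mm) < G (136.25 mm) < F (143.83 mm) < I (212.16 mm) < …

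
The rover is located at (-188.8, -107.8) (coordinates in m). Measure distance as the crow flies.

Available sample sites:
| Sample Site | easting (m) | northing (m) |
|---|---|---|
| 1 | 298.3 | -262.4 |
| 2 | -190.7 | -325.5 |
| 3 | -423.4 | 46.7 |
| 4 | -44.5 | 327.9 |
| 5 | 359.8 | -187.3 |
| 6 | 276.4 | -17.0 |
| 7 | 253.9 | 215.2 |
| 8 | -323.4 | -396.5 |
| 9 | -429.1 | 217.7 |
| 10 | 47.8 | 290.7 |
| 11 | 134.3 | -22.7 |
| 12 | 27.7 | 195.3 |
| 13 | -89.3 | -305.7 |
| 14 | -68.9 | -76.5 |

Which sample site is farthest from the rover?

5

Distances from (-188.8, -107.8):
1: 511.0 m
2: 217.7 m
3: 280.9 m
4: 459.0 m
5: 554.3 m
6: 474.0 m
7: 548.0 m
8: 318.5 m
9: 404.6 m
10: 463.4 m
11: 334.1 m
12: 372.5 m
13: 221.5 m
14: 123.9 m
Maximum: 5 at 554.3 m.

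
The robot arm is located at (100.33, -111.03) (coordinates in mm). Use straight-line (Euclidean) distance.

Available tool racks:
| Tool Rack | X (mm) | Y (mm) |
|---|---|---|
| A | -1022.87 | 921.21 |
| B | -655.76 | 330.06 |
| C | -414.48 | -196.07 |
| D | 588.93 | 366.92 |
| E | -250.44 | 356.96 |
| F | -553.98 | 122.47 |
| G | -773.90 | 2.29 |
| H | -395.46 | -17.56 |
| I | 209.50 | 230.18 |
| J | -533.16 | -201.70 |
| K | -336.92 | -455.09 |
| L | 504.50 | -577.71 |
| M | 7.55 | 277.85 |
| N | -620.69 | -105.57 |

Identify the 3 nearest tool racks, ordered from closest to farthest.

I, M, H

Distances from (100.33, -111.03):
A: √((-1123.20)² + (1032.24)²) = √(1261578.2400 + 1065519.4176) = 1525.48 mm
B: √((-756.09)² + (441.09)²) = √(571672.0881 + 194560.3881) = 875.35 mm
C: √((-514.81)² + (-85.04)²) = √(265029.3361 + 7231.8016) = 521.79 mm
D: √((488.60)² + (477.95)²) = √(238729.9600 + 228436.2025) = 683.50 mm
E: √((-350.77)² + (467.99)²) = √(123039.5929 + 219014.6401) = 584.85 mm
F: √((-654.31)² + (233.50)²) = √(428121.5761 + 54522.2500) = 694.73 mm
G: √((-874.23)² + (113.32)²) = √(764278.0929 + 12841.4224) = 881.54 mm
H: √((-495.79)² + (93.47)²) = √(245807.7241 + 8736.6409) = 504.52 mm
I: √((109.17)² + (341.21)²) = √(11918.0889 + 116424.2641) = 358.25 mm
J: √((-633.49)² + (-90.67)²) = √(401309.5801 + 8221.0489) = 639.95 mm
K: √((-437.25)² + (-344.06)²) = √(191187.5625 + 118377.2836) = 556.39 mm
L: √((404.17)² + (-466.68)²) = √(163353.3889 + 217790.2224) = 617.37 mm
M: √((-92.78)² + (388.88)²) = √(8608.1284 + 151227.6544) = 399.79 mm
N: √((-721.02)² + (5.46)²) = √(519869.8404 + 29.8116) = 721.04 mm
Sorted: I (358.25 mm) < M (399.79 mm) < H (504.52 mm) < C (521.79 mm) < K (556.39 mm) < …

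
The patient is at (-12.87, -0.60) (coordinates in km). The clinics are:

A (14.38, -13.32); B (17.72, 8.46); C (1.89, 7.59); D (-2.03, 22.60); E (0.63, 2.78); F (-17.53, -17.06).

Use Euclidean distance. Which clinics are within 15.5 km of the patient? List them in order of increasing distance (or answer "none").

E

Distances from (-12.87, -0.60):
A: √((27.25)² + (-12.72)²) = √(742.5625 + 161.7984) = 30.07 km
B: √((30.59)² + (9.06)²) = √(935.7481 + 82.0836) = 31.90 km
C: √((14.76)² + (8.19)²) = √(217.8576 + 67.0761) = 16.88 km
D: √((10.84)² + (23.20)²) = √(117.5056 + 538.2400) = 25.61 km
E: √((13.50)² + (3.38)²) = √(182.2500 + 11.4244) = 13.92 km
F: √((-4.66)² + (-16.46)²) = √(21.7156 + 270.9316) = 17.11 km
Threshold 15.5 km: E (13.92 km) is within range.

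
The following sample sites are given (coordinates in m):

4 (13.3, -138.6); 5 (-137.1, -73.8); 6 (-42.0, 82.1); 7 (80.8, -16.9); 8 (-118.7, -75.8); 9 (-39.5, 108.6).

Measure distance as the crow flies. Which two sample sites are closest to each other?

5 and 8

Pairwise distances:
4–5: 163.8 m
4–6: 227.5 m
4–7: 139.2 m
4–8: 146.2 m
4–9: 252.8 m
5–6: 182.6 m
5–7: 225.2 m
5–8: 18.5 m
5–9: 206.9 m
6–7: 157.7 m
6–8: 175.5 m
6–9: 26.6 m
7–8: 208.0 m
7–9: 173.8 m
8–9: 200.7 m
Closest pair: 5–8 at 18.5 m.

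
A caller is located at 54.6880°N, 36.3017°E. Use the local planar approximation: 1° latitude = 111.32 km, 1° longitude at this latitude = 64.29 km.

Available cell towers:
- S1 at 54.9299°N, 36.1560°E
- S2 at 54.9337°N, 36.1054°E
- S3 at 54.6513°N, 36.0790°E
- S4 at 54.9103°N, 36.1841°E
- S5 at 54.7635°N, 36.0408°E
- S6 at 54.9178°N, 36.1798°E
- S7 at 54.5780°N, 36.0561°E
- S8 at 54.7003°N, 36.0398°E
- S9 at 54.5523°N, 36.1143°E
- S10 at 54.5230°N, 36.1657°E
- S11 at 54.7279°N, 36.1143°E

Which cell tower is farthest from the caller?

S2

Distances from 54.6880°N, 36.3017°E:
S1: 28.5110 km
S2: 30.1225 km
S3: 14.8889 km
S4: 25.8756 km
S5: 18.7611 km
S6: 26.7549 km
S7: 19.9814 km
S8: 16.8931 km
S9: 19.3222 km
S10: 20.3427 km
S11: 12.8406 km
Maximum: S2 at 30.1225 km.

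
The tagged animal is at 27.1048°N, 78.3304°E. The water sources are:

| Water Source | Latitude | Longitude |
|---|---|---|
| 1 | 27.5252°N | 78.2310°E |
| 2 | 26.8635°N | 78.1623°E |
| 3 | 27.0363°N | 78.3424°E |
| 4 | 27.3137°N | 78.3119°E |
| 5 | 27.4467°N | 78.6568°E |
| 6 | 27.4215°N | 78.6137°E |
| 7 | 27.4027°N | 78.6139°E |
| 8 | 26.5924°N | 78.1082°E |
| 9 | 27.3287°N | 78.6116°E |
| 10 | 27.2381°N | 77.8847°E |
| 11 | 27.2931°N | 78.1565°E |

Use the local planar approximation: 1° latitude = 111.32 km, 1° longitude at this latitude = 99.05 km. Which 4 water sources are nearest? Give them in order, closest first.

Distances from 27.1048°N, 78.3304°E:
1: √((0.4204·111.32)² + (-0.0994·99.05)²) = √(2190.139662 + 96.935249) = 47.8234 km
2: √((-0.2413·111.32)² + (-0.1681·99.05)²) = √(721.541042 + 277.232657) = 31.6034 km
3: √((-0.0685·111.32)² + (0.0120·99.05)²) = √(58.147030 + 1.412770) = 7.7175 km
4: √((0.2089·111.32)² + (-0.0185·99.05)²) = √(540.783305 + 3.357781) = 23.3268 km
5: √((0.3419·111.32)² + (0.3264·99.05)²) = √(1448.587045 + 1045.223727) = 49.9381 km
6: √((0.3167·111.32)² + (0.2833·99.05)²) = √(1242.918127 + 787.412145) = 45.0592 km
7: √((0.2979·111.32)² + (0.2835·99.05)²) = √(1099.733366 + 788.524308) = 43.4541 km
8: √((-0.5124·111.32)² + (-0.2222·99.05)²) = √(3253.603582 + 484.392119) = 61.1392 km
9: √((0.2239·111.32)² + (0.2812·99.05)²) = √(621.233093 + 775.781810) = 37.3767 km
10: √((0.1333·111.32)² + (-0.4457·99.05)²) = √(220.194615 + 1948.920967) = 46.5738 km
11: √((0.1883·111.32)² + (-0.1739·99.05)²) = √(439.386830 + 296.693563) = 27.1308 km
Sorted: 3 (7.7175 km) < 4 (23.3268 km) < 11 (27.1308 km) < 2 (31.6034 km) < 9 (37.3767 km) < 7 (43.4541 km) < …

3, 4, 11, 2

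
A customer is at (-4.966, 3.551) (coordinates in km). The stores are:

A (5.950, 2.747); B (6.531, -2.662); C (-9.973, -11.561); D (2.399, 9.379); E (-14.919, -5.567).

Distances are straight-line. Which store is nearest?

D

Distances from (-4.966, 3.551):
A: √((10.916)² + (-0.804)²) = √(119.15906 + 0.64642) = 10.946 km
B: √((11.497)² + (-6.213)²) = √(132.18101 + 38.60137) = 13.068 km
C: √((-5.007)² + (-15.112)²) = √(25.07005 + 228.37254) = 15.920 km
D: √((7.365)² + (5.828)²) = √(54.24323 + 33.96558) = 9.392 km
E: √((-9.953)² + (-9.118)²) = √(99.06221 + 83.13792) = 13.498 km
Minimum: D at 9.392 km.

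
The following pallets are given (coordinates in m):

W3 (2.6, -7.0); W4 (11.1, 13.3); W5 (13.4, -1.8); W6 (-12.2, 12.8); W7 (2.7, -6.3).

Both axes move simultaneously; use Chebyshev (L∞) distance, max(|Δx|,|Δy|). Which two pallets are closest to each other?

W3 and W7

Pairwise distances:
W3–W4: 20.3 m
W3–W5: 10.8 m
W3–W6: 19.8 m
W3–W7: 0.7 m
W4–W5: 15.1 m
W4–W6: 23.3 m
W4–W7: 19.6 m
W5–W6: 25.6 m
W5–W7: 10.7 m
W6–W7: 19.1 m
Closest pair: W3–W7 at 0.7 m.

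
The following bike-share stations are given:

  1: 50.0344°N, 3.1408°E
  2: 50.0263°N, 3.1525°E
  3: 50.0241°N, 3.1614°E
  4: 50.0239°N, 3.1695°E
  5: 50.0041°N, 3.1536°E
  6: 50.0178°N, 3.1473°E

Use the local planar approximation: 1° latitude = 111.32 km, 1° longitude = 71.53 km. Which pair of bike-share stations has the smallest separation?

3 and 4

Pairwise distances:
3–4: √((-0.0002·111.32)² + (0.0081·71.53)²) = √(0.000496 + 0.335696) = 0.5798 km
2–3: √((-0.0022·111.32)² + (0.0089·71.53)²) = √(0.059978 + 0.405281) = 0.6821 km
2–6: √((-0.0085·111.32)² + (-0.0052·71.53)²) = √(0.895332 + 0.138351) = 1.0167 km
3–6: √((-0.0063·111.32)² + (-0.0141·71.53)²) = √(0.491844 + 1.017219) = 1.2284 km
1–2: √((-0.0081·111.32)² + (0.0117·71.53)²) = √(0.813048 + 0.700403) = 1.2302 km
2–4: √((-0.0024·111.32)² + (0.0170·71.53)²) = √(0.071379 + 1.478680) = 1.2450 km
5–6: √((0.0137·111.32)² + (-0.0063·71.53)²) = √(2.325881 + 0.203076) = 1.5903 km
4–6: √((-0.0061·111.32)² + (-0.0222·71.53)²) = √(0.461112 + 2.521636) = 1.7271 km
1–3: √((-0.0103·111.32)² + (0.0206·71.53)²) = √(1.314682 + 2.171255) = 1.8671 km
1–6: √((-0.0166·111.32)² + (0.0065·71.53)²) = √(3.414779 + 0.216174) = 1.9055 km
3–5: √((-0.0200·111.32)² + (-0.0078·71.53)²) = √(4.956857 + 0.311290) = 2.2952 km
1–4: √((-0.0105·111.32)² + (0.0287·71.53)²) = √(1.366234 + 4.214444) = 2.3623 km
2–5: √((-0.0222·111.32)² + (0.0011·71.53)²) = √(6.107343 + 0.006191) = 2.4726 km
4–5: √((-0.0198·111.32)² + (-0.0159·71.53)²) = √(4.858216 + 1.293513) = 2.4803 km
1–5: √((-0.0303·111.32)² + (0.0128·71.53)²) = √(11.377102 + 0.838294) = 3.4951 km
Closest pair: 3–4 at 0.5798 km.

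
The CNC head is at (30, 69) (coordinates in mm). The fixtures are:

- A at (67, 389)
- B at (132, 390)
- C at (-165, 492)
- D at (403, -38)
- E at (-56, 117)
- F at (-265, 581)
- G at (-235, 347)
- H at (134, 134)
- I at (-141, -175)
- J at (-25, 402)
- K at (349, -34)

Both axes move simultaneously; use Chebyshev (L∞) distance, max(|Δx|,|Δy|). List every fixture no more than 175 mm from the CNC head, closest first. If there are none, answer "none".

E, H

Distances from (30, 69):
A: max(|37|, |320|) = 320 mm
B: max(|102|, |321|) = 321 mm
C: max(|-195|, |423|) = 423 mm
D: max(|373|, |-107|) = 373 mm
E: max(|-86|, |48|) = 86 mm
F: max(|-295|, |512|) = 512 mm
G: max(|-265|, |278|) = 278 mm
H: max(|104|, |65|) = 104 mm
I: max(|-171|, |-244|) = 244 mm
J: max(|-55|, |333|) = 333 mm
K: max(|319|, |-103|) = 319 mm
Threshold 175 mm: E (86 mm), H (104 mm) are within range.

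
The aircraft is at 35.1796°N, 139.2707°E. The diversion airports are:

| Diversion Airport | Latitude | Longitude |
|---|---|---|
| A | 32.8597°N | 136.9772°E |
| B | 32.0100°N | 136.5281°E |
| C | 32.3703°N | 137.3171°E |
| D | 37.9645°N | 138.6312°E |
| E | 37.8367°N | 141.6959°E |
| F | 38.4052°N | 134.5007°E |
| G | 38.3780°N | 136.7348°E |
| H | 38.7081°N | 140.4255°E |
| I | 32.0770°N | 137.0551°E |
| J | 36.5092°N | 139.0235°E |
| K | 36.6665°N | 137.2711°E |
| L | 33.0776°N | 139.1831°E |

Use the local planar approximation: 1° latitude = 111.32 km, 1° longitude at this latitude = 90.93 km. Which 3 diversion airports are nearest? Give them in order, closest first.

J, L, K

Distances from 35.1796°N, 139.2707°E:
A: 331.9427 km
B: 432.0748 km
C: 359.6625 km
D: 315.4215 km
E: 368.9463 km
F: 563.0817 km
G: 424.1935 km
H: 406.5861 km
I: 399.8453 km
J: 149.7082 km
K: 245.8806 km
L: 234.1302 km
Sorted: J (149.7082 km) < L (234.1302 km) < K (245.8806 km) < D (315.4215 km) < A (331.9427 km) < …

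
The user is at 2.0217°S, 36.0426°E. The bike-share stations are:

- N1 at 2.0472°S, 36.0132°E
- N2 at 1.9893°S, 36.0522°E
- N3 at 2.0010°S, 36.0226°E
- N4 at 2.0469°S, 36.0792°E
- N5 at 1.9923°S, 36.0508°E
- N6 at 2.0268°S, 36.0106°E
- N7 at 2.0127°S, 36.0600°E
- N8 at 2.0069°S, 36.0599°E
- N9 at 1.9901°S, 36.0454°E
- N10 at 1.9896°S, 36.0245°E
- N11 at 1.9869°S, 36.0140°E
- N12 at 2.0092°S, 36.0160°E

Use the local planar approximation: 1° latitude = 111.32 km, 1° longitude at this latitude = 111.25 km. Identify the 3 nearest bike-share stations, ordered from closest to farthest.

N7, N8, N3

Distances from 2.0217°S, 36.0426°E:
N1: 4.3308 km
N2: 3.7616 km
N3: 3.2032 km
N4: 4.9446 km
N5: 3.3976 km
N6: 3.6050 km
N7: 2.1797 km
N8: 2.5335 km
N9: 3.5315 km
N10: 4.1017 km
N11: 5.0131 km
N12: 3.2701 km
Sorted: N7 (2.1797 km) < N8 (2.5335 km) < N3 (3.2032 km) < N12 (3.2701 km) < N5 (3.3976 km) < …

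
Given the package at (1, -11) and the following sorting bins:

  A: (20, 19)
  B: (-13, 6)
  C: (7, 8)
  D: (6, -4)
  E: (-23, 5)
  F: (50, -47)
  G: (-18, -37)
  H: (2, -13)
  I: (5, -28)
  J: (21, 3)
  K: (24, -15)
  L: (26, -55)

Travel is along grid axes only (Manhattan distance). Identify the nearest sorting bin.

Distances from (1, -11):
A: |19| + |30| = 19 + 30 = 49
B: |-14| + |17| = 14 + 17 = 31
C: |6| + |19| = 6 + 19 = 25
D: |5| + |7| = 5 + 7 = 12
E: |-24| + |16| = 24 + 16 = 40
F: |49| + |-36| = 49 + 36 = 85
G: |-19| + |-26| = 19 + 26 = 45
H: |1| + |-2| = 1 + 2 = 3
I: |4| + |-17| = 4 + 17 = 21
J: |20| + |14| = 20 + 14 = 34
K: |23| + |-4| = 23 + 4 = 27
L: |25| + |-44| = 25 + 44 = 69
Minimum: H at 3.

H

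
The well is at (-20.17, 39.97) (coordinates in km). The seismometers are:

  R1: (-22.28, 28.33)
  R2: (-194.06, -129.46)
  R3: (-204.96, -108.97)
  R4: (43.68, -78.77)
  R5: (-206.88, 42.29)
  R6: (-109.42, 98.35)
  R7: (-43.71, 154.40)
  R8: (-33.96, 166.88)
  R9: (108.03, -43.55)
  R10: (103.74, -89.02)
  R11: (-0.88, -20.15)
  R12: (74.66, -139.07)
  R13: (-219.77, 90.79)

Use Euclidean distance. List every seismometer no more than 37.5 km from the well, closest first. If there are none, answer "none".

Distances from (-20.17, 39.97):
R1: √((-2.11)² + (-11.64)²) = √(4.4521 + 135.4896) = 11.83 km
R2: √((-173.89)² + (-169.43)²) = √(30237.7321 + 28706.5249) = 242.78 km
R3: √((-184.79)² + (-148.94)²) = √(34147.3441 + 22183.1236) = 237.34 km
R4: √((63.85)² + (-118.74)²) = √(4076.8225 + 14099.1876) = 134.82 km
R5: √((-186.71)² + (2.32)²) = √(34860.6241 + 5.3824) = 186.72 km
R6: √((-89.25)² + (58.38)²) = √(7965.5625 + 3408.2244) = 106.65 km
R7: √((-23.54)² + (114.43)²) = √(554.1316 + 13094.2249) = 116.83 km
R8: √((-13.79)² + (126.91)²) = √(190.1641 + 16106.1481) = 127.66 km
R9: √((128.20)² + (-83.52)²) = √(16435.2400 + 6975.5904) = 153.01 km
R10: √((123.91)² + (-128.99)²) = √(15353.6881 + 16638.4201) = 178.86 km
R11: √((19.29)² + (-60.12)²) = √(372.1041 + 3614.4144) = 63.14 km
R12: √((94.83)² + (-179.04)²) = √(8992.7289 + 32055.3216) = 202.60 km
R13: √((-199.60)² + (50.82)²) = √(39840.1600 + 2582.6724) = 205.97 km
Threshold 37.5 km: R1 (11.83 km) is within range.

R1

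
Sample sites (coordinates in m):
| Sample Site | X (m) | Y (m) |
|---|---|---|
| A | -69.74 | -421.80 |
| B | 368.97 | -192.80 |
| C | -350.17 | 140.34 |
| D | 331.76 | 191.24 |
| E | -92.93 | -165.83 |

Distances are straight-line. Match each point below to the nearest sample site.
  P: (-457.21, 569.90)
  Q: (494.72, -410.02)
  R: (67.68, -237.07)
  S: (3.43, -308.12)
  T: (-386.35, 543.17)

P→C; Q→B; R→E; S→A; T→C

P at (-457.21, 569.90):
  A: √((387.47)² + (-991.70)²) = √(150133.0009 + 983468.8900) = 1064.71 m
  B: √((826.18)² + (-762.70)²) = √(682573.3924 + 581711.2900) = 1124.40 m
  C: √((107.04)² + (-429.56)²) = √(11457.5616 + 184521.7936) = 442.70 m
  D: √((788.97)² + (-378.66)²) = √(622473.6609 + 143383.3956) = 875.13 m
  E: √((364.28)² + (-735.73)²) = √(132699.9184 + 541298.6329) = 820.97 m
  → nearest: C (442.70 m)
Q at (494.72, -410.02):
  A: √((-564.46)² + (-11.78)²) = √(318615.0916 + 138.7684) = 564.58 m
  B: √((-125.75)² + (217.22)²) = √(15813.0625 + 47184.5284) = 250.99 m
  C: √((-844.89)² + (550.36)²) = √(713839.1121 + 302896.1296) = 1008.33 m
  D: √((-162.96)² + (601.26)²) = √(26555.9616 + 361513.5876) = 622.95 m
  E: √((-587.65)² + (244.19)²) = √(345332.5225 + 59628.7561) = 636.37 m
  → nearest: B (250.99 m)
R at (67.68, -237.07):
  A: √((-137.42)² + (-184.73)²) = √(18884.2564 + 34125.1729) = 230.24 m
  B: √((301.29)² + (44.27)²) = √(90775.6641 + 1959.8329) = 304.53 m
  C: √((-417.85)² + (377.41)²) = √(174598.6225 + 142438.3081) = 563.06 m
  D: √((264.08)² + (428.31)²) = √(69738.2464 + 183449.4561) = 503.18 m
  E: √((-160.61)² + (71.24)²) = √(25795.5721 + 5075.1376) = 175.70 m
  → nearest: E (175.70 m)
S at (3.43, -308.12):
  A: √((-73.17)² + (-113.68)²) = √(5353.8489 + 12923.1424) = 135.19 m
  B: √((365.54)² + (115.32)²) = √(133619.4916 + 13298.7024) = 383.30 m
  C: √((-353.60)² + (448.46)²) = √(125032.9600 + 201116.3716) = 571.09 m
  D: √((328.33)² + (499.36)²) = √(107800.5889 + 249360.4096) = 597.63 m
  E: √((-96.36)² + (142.29)²) = √(9285.2496 + 20246.4441) = 171.85 m
  → nearest: A (135.19 m)
T at (-386.35, 543.17):
  A: √((316.61)² + (-964.97)²) = √(100241.8921 + 931167.1009) = 1015.58 m
  B: √((755.32)² + (-735.97)²) = √(570508.3024 + 541651.8409) = 1054.59 m
  C: √((36.18)² + (-402.83)²) = √(1308.9924 + 162272.0089) = 404.45 m
  D: √((718.11)² + (-351.93)²) = √(515681.9721 + 123854.7249) = 799.71 m
  E: √((293.42)² + (-709.00)²) = √(86095.2964 + 502681.0000) = 767.32 m
  → nearest: C (404.45 m)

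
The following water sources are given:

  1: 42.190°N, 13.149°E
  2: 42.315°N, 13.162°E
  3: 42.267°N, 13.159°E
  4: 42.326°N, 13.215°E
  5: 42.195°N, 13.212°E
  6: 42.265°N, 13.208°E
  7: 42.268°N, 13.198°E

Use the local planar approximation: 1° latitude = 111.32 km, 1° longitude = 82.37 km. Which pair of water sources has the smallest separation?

6 and 7

Pairwise distances:
1–2: 13.956 km
1–3: 8.611 km
1–4: 16.086 km
1–5: 5.219 km
1–6: 9.660 km
1–7: 9.575 km
2–3: 5.349 km
2–4: 4.534 km
2–5: 13.979 km
2–6: 6.733 km
2–7: 6.014 km
3–4: 8.026 km
3–5: 9.127 km
3–6: 4.042 km
3–7: 3.214 km
4–5: 14.585 km
4–6: 6.815 km
4–7: 6.607 km
5–6: 7.799 km
5–7: 8.208 km
6–7: 0.889 km
Closest pair: 6–7 at 0.889 km.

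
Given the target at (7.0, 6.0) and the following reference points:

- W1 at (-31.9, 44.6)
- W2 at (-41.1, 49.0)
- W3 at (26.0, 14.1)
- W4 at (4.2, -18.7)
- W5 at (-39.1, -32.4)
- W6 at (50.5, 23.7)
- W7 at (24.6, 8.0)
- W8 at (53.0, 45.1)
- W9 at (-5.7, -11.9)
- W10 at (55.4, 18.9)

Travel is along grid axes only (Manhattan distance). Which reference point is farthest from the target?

Distances from (7.0, 6.0):
W1: 77.5
W2: 91.1
W3: 27.1
W4: 27.5
W5: 84.5
W6: 61.2
W7: 19.6
W8: 85.1
W9: 30.6
W10: 61.3
Maximum: W2 at 91.1.

W2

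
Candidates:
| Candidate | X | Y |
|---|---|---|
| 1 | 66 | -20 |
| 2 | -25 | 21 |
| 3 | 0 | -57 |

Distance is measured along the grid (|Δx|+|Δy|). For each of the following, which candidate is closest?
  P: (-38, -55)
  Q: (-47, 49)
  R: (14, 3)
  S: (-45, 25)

P→3; Q→2; R→2; S→2

P at (-38, -55):
  1: |104| + |35| = 104 + 35 = 139
  2: |13| + |76| = 13 + 76 = 89
  3: |38| + |-2| = 38 + 2 = 40
  → nearest: 3 (40)
Q at (-47, 49):
  1: |113| + |-69| = 113 + 69 = 182
  2: |22| + |-28| = 22 + 28 = 50
  3: |47| + |-106| = 47 + 106 = 153
  → nearest: 2 (50)
R at (14, 3):
  1: |52| + |-23| = 52 + 23 = 75
  2: |-39| + |18| = 39 + 18 = 57
  3: |-14| + |-60| = 14 + 60 = 74
  → nearest: 2 (57)
S at (-45, 25):
  1: |111| + |-45| = 111 + 45 = 156
  2: |20| + |-4| = 20 + 4 = 24
  3: |45| + |-82| = 45 + 82 = 127
  → nearest: 2 (24)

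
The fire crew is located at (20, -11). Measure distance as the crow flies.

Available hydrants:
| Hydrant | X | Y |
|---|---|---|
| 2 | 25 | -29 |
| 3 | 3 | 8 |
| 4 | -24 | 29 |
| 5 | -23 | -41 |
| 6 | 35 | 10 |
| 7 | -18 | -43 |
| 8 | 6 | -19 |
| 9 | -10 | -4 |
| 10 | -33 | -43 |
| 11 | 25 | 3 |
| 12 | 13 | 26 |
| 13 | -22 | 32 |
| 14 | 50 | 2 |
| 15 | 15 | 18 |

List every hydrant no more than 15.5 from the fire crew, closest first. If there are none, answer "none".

Distances from (20, -11):
2: √((5)² + (-18)²) = √(25.000 + 324.000) = 18.7
3: √((-17)² + (19)²) = √(289.000 + 361.000) = 25.5
4: √((-44)² + (40)²) = √(1936.000 + 1600.000) = 59.5
5: √((-43)² + (-30)²) = √(1849.000 + 900.000) = 52.4
6: √((15)² + (21)²) = √(225.000 + 441.000) = 25.8
7: √((-38)² + (-32)²) = √(1444.000 + 1024.000) = 49.7
8: √((-14)² + (-8)²) = √(196.000 + 64.000) = 16.1
9: √((-30)² + (7)²) = √(900.000 + 49.000) = 30.8
10: √((-53)² + (-32)²) = √(2809.000 + 1024.000) = 61.9
11: √((5)² + (14)²) = √(25.000 + 196.000) = 14.9
12: √((-7)² + (37)²) = √(49.000 + 1369.000) = 37.7
13: √((-42)² + (43)²) = √(1764.000 + 1849.000) = 60.1
14: √((30)² + (13)²) = √(900.000 + 169.000) = 32.7
15: √((-5)² + (29)²) = √(25.000 + 841.000) = 29.4
Threshold 15.5: 11 (14.9) is within range.

11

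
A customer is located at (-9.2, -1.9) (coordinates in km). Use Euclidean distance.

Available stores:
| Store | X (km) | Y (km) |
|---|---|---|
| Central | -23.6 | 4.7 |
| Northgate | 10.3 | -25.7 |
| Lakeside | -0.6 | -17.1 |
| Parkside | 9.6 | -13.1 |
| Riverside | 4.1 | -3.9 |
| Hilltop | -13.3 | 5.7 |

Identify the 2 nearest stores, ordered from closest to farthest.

Distances from (-9.2, -1.9):
Central: √((-14.4)² + (6.6)²) = √(207.360 + 43.560) = 15.8 km
Northgate: √((19.5)² + (-23.8)²) = √(380.250 + 566.440) = 30.8 km
Lakeside: √((8.6)² + (-15.2)²) = √(73.960 + 231.040) = 17.5 km
Parkside: √((18.8)² + (-11.2)²) = √(353.440 + 125.440) = 21.9 km
Riverside: √((13.3)² + (-2.0)²) = √(176.890 + 4.000) = 13.4 km
Hilltop: √((-4.1)² + (7.6)²) = √(16.810 + 57.760) = 8.6 km
Sorted: Hilltop (8.6 km) < Riverside (13.4 km) < Central (15.8 km) < Lakeside (17.5 km) < …

Hilltop, Riverside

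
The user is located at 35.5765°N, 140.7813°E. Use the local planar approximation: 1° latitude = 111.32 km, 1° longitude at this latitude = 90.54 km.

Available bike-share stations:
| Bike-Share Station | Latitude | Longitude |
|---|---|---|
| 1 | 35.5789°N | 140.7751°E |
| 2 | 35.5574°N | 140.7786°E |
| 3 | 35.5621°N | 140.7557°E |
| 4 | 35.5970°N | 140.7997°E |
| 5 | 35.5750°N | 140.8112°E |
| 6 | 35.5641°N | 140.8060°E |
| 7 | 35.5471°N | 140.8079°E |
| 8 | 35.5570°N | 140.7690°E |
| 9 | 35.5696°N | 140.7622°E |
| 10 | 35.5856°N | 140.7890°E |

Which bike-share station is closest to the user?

1

Distances from 35.5765°N, 140.7813°E:
1: 0.6217 km
2: 2.1402 km
3: 2.8181 km
4: 2.8254 km
5: 2.7123 km
6: 2.6280 km
7: 4.0634 km
8: 2.4397 km
9: 1.8922 km
10: 1.2297 km
Minimum: 1 at 0.6217 km.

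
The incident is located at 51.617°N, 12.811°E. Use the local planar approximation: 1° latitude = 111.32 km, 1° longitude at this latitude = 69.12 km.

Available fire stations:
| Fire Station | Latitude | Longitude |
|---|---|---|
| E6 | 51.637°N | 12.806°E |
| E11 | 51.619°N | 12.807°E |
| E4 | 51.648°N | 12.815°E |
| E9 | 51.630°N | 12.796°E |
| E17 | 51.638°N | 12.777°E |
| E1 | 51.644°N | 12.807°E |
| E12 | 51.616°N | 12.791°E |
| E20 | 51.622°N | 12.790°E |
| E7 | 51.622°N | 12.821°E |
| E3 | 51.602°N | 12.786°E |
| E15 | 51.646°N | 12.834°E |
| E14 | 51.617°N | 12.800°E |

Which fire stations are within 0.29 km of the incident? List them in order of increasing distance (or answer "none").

none

Distances from 51.617°N, 12.811°E:
E6: 2.253 km
E11: 0.355 km
E4: 3.462 km
E9: 1.780 km
E17: 3.315 km
E1: 3.018 km
E12: 1.387 km
E20: 1.555 km
E7: 0.887 km
E3: 2.403 km
E15: 3.598 km
E14: 0.760 km
Threshold 0.29 km: none within range.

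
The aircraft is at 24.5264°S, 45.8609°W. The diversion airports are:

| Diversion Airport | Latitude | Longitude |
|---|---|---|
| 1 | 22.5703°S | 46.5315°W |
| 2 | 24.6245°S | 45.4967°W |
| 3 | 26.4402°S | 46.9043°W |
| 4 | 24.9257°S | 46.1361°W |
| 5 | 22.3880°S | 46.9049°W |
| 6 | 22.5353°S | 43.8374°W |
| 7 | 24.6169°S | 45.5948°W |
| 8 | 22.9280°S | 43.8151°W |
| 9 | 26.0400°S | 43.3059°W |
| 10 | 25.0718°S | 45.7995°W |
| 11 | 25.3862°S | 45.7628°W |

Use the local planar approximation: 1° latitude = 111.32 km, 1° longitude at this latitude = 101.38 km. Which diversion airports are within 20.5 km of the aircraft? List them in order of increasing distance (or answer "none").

none

Distances from 24.5264°S, 45.8609°W:
1: 228.1193 km
2: 38.5037 km
3: 237.8597 km
4: 52.4805 km
5: 260.5158 km
6: 302.0129 km
7: 28.7970 km
8: 273.2701 km
9: 309.0059 km
10: 61.0322 km
11: 96.2283 km
Threshold 20.5 km: none within range.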